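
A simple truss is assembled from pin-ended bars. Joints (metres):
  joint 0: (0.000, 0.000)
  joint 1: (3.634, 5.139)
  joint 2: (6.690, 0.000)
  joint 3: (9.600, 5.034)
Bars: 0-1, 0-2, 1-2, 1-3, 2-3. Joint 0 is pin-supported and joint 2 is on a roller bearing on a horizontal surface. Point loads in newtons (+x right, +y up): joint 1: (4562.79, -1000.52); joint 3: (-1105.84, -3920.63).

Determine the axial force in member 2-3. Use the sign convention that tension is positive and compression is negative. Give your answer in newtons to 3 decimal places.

N=4 nodes, M=5 members, R=3 reactions → 2N=8, M+R=8
member 0 (0-1): L=6.2941, (cx,cy)=(0.5774,0.8165)
member 1 (0-2): L=6.6900, (cx,cy)=(1.0000,0.0000)
member 2 (1-2): L=5.9790, (cx,cy)=(0.5111,-0.8595)
member 3 (1-3): L=5.9669, (cx,cy)=(0.9998,-0.0176)
member 4 (2-3): L=5.8146, (cx,cy)=(0.5005,0.8658)
solve A·x = −loads:
  F[0-1] = +4802.5473 N (tension)
  F[0-2] = +684.1074 N (tension)
  F[1-2] = -5749.7296 N (compression)
  F[1-3] = +1149.0447 N (tension)
  F[2-3] = -4505.2084 N (compression)
  Rx@0 = -3456.9500 N
  Ry@0 = -3921.1993 N
  Ry@2 = +8842.3493 N

-4505.208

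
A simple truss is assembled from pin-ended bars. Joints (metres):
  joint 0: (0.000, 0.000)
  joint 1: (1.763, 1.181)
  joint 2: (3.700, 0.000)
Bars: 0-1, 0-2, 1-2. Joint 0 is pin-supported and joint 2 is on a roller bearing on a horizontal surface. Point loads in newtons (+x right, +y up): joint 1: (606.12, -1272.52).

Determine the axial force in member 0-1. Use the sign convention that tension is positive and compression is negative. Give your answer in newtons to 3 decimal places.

N=3 nodes, M=3 members, R=3 reactions → 2N=6, M+R=6
member 0 (0-1): L=2.1220, (cx,cy)=(0.8308,0.5565)
member 1 (0-2): L=3.7000, (cx,cy)=(1.0000,0.0000)
member 2 (1-2): L=2.2686, (cx,cy)=(0.8538,-0.5206)
solve A·x = −loads:
  F[0-1] = -849.3694 N (compression)
  F[0-2] = +1311.7894 N (tension)
  F[1-2] = -1536.3855 N (compression)
  Rx@0 = -606.1200 N
  Ry@0 = +472.7145 N
  Ry@2 = +799.8055 N

-849.369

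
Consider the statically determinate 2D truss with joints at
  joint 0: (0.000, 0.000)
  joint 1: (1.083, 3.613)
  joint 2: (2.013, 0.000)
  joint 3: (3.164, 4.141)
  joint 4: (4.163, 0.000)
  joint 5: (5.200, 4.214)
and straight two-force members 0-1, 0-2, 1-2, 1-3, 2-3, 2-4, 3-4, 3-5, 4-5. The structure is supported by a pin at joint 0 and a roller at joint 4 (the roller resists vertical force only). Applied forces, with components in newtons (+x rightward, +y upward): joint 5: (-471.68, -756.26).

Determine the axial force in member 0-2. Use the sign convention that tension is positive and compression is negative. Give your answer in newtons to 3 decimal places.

-385.030

N=6 nodes, M=9 members, R=3 reactions → 2N=12, M+R=12
member 0 (0-1): L=3.7718, (cx,cy)=(0.2871,0.9579)
member 1 (0-2): L=2.0130, (cx,cy)=(1.0000,0.0000)
member 2 (1-2): L=3.7308, (cx,cy)=(0.2493,-0.9684)
member 3 (1-3): L=2.1469, (cx,cy)=(0.9693,0.2459)
member 4 (2-3): L=4.2980, (cx,cy)=(0.2678,0.9635)
member 5 (2-4): L=2.1500, (cx,cy)=(1.0000,0.0000)
member 6 (3-4): L=4.2598, (cx,cy)=(0.2345,-0.9721)
member 7 (3-5): L=2.0373, (cx,cy)=(0.9994,0.0358)
member 8 (4-5): L=4.3397, (cx,cy)=(0.2390,0.9710)
solve A·x = −loads:
  F[0-1] = -301.7821 N (compression)
  F[0-2] = -385.0296 N (compression)
  F[1-2] = +258.8879 N (tension)
  F[1-3] = -155.9759 N (compression)
  F[2-3] = -260.2199 N (compression)
  F[2-4] = -250.8077 N (compression)
  F[3-4] = +286.7410 N (tension)
  F[3-5] = -288.3034 N (compression)
  F[4-5] = -768.1835 N (compression)
  Rx@0 = +471.6800 N
  Ry@0 = +289.0747 N
  Ry@4 = +467.1853 N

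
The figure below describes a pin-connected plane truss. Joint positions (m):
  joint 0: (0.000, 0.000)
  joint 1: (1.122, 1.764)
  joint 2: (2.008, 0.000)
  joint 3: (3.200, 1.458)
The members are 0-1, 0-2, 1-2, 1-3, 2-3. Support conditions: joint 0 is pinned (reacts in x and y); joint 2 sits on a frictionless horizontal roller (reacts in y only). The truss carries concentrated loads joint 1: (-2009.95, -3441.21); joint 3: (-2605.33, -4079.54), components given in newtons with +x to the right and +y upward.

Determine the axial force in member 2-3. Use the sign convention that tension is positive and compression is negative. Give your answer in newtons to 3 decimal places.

N=4 nodes, M=5 members, R=3 reactions → 2N=8, M+R=8
member 0 (0-1): L=2.0906, (cx,cy)=(0.5367,0.8438)
member 1 (0-2): L=2.0080, (cx,cy)=(1.0000,0.0000)
member 2 (1-2): L=1.9740, (cx,cy)=(0.4488,-0.8936)
member 3 (1-3): L=2.1004, (cx,cy)=(0.9893,-0.1457)
member 4 (2-3): L=1.8832, (cx,cy)=(0.6329,0.7742)
solve A·x = −loads:
  F[0-1] = -3263.9982 N (compression)
  F[0-2] = -2863.5255 N (compression)
  F[1-2] = -876.2745 N (compression)
  F[1-3] = +658.5231 N (tension)
  F[2-3] = -5145.4847 N (compression)
  Rx@0 = +4615.2800 N
  Ry@0 = +2754.0953 N
  Ry@2 = +4766.6547 N

-5145.485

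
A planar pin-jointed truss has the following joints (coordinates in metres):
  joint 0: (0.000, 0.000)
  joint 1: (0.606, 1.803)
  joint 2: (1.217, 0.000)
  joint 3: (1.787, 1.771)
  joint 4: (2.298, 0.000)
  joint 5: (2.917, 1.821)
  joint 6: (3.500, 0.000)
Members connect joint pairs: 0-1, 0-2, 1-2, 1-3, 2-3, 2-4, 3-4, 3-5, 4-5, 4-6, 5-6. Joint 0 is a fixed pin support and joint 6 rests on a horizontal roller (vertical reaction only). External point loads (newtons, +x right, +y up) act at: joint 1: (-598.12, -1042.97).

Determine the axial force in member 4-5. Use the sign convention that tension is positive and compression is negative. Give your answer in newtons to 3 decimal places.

-138.696

N=7 nodes, M=11 members, R=3 reactions → 2N=14, M+R=14
member 0 (0-1): L=1.9021, (cx,cy)=(0.3186,0.9479)
member 1 (0-2): L=1.2170, (cx,cy)=(1.0000,0.0000)
member 2 (1-2): L=1.9037, (cx,cy)=(0.3210,-0.9471)
member 3 (1-3): L=1.1814, (cx,cy)=(0.9996,-0.0271)
member 4 (2-3): L=1.8605, (cx,cy)=(0.3064,0.9519)
member 5 (2-4): L=1.0810, (cx,cy)=(1.0000,0.0000)
member 6 (3-4): L=1.8432, (cx,cy)=(0.2772,-0.9608)
member 7 (3-5): L=1.1311, (cx,cy)=(0.9990,0.0442)
member 8 (4-5): L=1.9233, (cx,cy)=(0.3218,0.9468)
member 9 (4-6): L=1.2020, (cx,cy)=(1.0000,0.0000)
member 10 (5-6): L=1.9120, (cx,cy)=(0.3049,-0.9524)
solve A·x = −loads:
  F[0-1] = -1234.8503 N (compression)
  F[0-2] = -204.7059 N (compression)
  F[1-2] = +129.9956 N (tension)
  F[1-3] = +163.0434 N (tension)
  F[2-3] = -129.3380 N (compression)
  F[2-4] = -123.3577 N (compression)
  F[3-4] = +136.6732 N (tension)
  F[3-5] = +85.5517 N (tension)
  F[4-5] = -138.6955 N (compression)
  F[4-6] = -40.8306 N (compression)
  F[5-6] = +133.9111 N (tension)
  Rx@0 = +598.1200 N
  Ry@0 = +1170.5044 N
  Ry@6 = -127.5344 N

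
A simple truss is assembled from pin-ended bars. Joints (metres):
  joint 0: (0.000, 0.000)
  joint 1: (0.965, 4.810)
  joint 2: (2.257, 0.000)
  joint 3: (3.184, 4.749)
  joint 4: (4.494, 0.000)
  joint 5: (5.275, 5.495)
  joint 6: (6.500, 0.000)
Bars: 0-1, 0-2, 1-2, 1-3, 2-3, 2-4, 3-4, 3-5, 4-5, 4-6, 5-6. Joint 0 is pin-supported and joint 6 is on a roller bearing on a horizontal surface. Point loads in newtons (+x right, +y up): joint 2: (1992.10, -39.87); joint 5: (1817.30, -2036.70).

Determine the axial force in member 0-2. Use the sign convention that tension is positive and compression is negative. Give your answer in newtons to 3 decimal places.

3583.407

N=7 nodes, M=11 members, R=3 reactions → 2N=14, M+R=14
member 0 (0-1): L=4.9058, (cx,cy)=(0.1967,0.9805)
member 1 (0-2): L=2.2570, (cx,cy)=(1.0000,0.0000)
member 2 (1-2): L=4.9805, (cx,cy)=(0.2594,-0.9658)
member 3 (1-3): L=2.2198, (cx,cy)=(0.9996,-0.0275)
member 4 (2-3): L=4.8386, (cx,cy)=(0.1916,0.9815)
member 5 (2-4): L=2.2370, (cx,cy)=(1.0000,0.0000)
member 6 (3-4): L=4.9264, (cx,cy)=(0.2659,-0.9640)
member 7 (3-5): L=2.2201, (cx,cy)=(0.9419,0.3360)
member 8 (4-5): L=5.5502, (cx,cy)=(0.1407,0.9901)
member 9 (4-6): L=2.0060, (cx,cy)=(1.0000,0.0000)
member 10 (5-6): L=5.6299, (cx,cy)=(0.2176,-0.9760)
solve A·x = −loads:
  F[0-1] = +1148.8981 N (tension)
  F[0-2] = +3583.4070 N (tension)
  F[1-2] = -1181.5381 N (compression)
  F[1-3] = +532.6990 N (tension)
  F[2-3] = +1203.2488 N (tension)
  F[2-4] = +1054.2799 N (tension)
  F[3-4] = -844.3951 N (compression)
  F[3-5] = +1048.5259 N (tension)
  F[4-5] = +822.1742 N (tension)
  F[4-6] = +714.0495 N (tension)
  F[5-6] = -3281.6484 N (compression)
  Rx@0 = -3809.4000 N
  Ry@0 = -1126.4519 N
  Ry@6 = +3203.0219 N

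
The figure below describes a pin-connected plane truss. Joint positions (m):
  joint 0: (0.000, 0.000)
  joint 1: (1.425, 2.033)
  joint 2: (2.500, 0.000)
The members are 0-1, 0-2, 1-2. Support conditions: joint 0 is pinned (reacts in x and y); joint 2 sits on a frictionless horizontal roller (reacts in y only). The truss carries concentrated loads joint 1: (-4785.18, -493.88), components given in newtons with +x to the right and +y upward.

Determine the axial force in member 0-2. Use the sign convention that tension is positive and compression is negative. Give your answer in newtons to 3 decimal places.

N=3 nodes, M=3 members, R=3 reactions → 2N=6, M+R=6
member 0 (0-1): L=2.4827, (cx,cy)=(0.5740,0.8189)
member 1 (0-2): L=2.5000, (cx,cy)=(1.0000,0.0000)
member 2 (1-2): L=2.2997, (cx,cy)=(0.4674,-0.8840)
solve A·x = −loads:
  F[0-1] = -5011.3762 N (compression)
  F[0-2] = -1908.7710 N (compression)
  F[1-2] = +4083.3858 N (tension)
  Rx@0 = +4785.1800 N
  Ry@0 = +4103.6768 N
  Ry@2 = -3609.7968 N

-1908.771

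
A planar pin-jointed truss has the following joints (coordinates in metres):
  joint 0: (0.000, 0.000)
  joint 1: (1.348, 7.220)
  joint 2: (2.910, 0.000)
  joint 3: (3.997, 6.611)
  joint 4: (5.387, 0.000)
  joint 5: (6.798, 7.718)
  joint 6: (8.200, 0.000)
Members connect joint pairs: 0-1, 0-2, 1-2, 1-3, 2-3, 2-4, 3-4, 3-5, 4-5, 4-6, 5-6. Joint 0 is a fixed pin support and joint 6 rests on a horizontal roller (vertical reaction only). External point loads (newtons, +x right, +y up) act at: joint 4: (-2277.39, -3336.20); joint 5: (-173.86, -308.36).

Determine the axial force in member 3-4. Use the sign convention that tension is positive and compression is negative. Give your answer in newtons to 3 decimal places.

N=7 nodes, M=11 members, R=3 reactions → 2N=14, M+R=14
member 0 (0-1): L=7.3448, (cx,cy)=(0.1835,0.9830)
member 1 (0-2): L=2.9100, (cx,cy)=(1.0000,0.0000)
member 2 (1-2): L=7.3870, (cx,cy)=(0.2115,-0.9774)
member 3 (1-3): L=2.7181, (cx,cy)=(0.9746,-0.2241)
member 4 (2-3): L=6.6998, (cx,cy)=(0.1622,0.9868)
member 5 (2-4): L=2.4770, (cx,cy)=(1.0000,0.0000)
member 6 (3-4): L=6.7555, (cx,cy)=(0.2058,-0.9786)
member 7 (3-5): L=3.0118, (cx,cy)=(0.9300,0.3676)
member 8 (4-5): L=7.8459, (cx,cy)=(0.1798,0.9837)
member 9 (4-6): L=2.8130, (cx,cy)=(1.0000,0.0000)
member 10 (5-6): L=7.8443, (cx,cy)=(0.1787,-0.9839)
solve A·x = −loads:
  F[0-1] = -1384.3569 N (compression)
  F[0-2] = -2197.1759 N (compression)
  F[1-2] = +1528.0894 N (tension)
  F[1-3] = -592.2478 N (compression)
  F[2-3] = -1513.5911 N (compression)
  F[2-4] = -1628.4872 N (compression)
  F[3-4] = +977.1221 N (tension)
  F[3-5] = -1100.8700 N (compression)
  F[4-5] = +2419.4313 N (tension)
  F[4-6] = +414.8449 N (tension)
  F[5-6] = -2321.0914 N (compression)
  Rx@0 = +2451.2500 N
  Ry@0 = +1360.8418 N
  Ry@6 = +2283.7182 N

977.122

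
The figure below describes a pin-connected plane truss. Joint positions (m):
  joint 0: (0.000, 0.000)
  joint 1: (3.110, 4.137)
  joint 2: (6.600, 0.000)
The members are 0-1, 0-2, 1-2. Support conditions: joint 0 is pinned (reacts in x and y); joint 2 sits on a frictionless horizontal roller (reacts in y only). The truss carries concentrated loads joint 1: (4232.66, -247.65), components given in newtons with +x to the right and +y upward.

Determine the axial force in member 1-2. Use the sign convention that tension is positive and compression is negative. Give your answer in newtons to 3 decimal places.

-3623.759

N=3 nodes, M=3 members, R=3 reactions → 2N=6, M+R=6
member 0 (0-1): L=5.1756, (cx,cy)=(0.6009,0.7993)
member 1 (0-2): L=6.6000, (cx,cy)=(1.0000,0.0000)
member 2 (1-2): L=5.4125, (cx,cy)=(0.6448,-0.7643)
solve A·x = −loads:
  F[0-1] = +3155.3464 N (tension)
  F[0-2] = +2336.6245 N (tension)
  F[1-2] = -3623.7588 N (compression)
  Rx@0 = -4232.6600 N
  Ry@0 = -2522.1539 N
  Ry@2 = +2769.8039 N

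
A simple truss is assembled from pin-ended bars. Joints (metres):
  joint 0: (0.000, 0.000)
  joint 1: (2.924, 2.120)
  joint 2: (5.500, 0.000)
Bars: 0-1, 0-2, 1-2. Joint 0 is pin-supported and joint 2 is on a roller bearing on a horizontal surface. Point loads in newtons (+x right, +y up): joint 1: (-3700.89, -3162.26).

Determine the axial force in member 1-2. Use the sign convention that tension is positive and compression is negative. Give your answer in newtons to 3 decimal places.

-400.733

N=3 nodes, M=3 members, R=3 reactions → 2N=6, M+R=6
member 0 (0-1): L=3.6117, (cx,cy)=(0.8096,0.5870)
member 1 (0-2): L=5.5000, (cx,cy)=(1.0000,0.0000)
member 2 (1-2): L=3.3362, (cx,cy)=(0.7721,-0.6355)
solve A·x = −loads:
  F[0-1] = -4953.4637 N (compression)
  F[0-2] = +309.4208 N (tension)
  F[1-2] = -400.7326 N (compression)
  Rx@0 = +3700.8900 N
  Ry@0 = +2907.6125 N
  Ry@2 = +254.6475 N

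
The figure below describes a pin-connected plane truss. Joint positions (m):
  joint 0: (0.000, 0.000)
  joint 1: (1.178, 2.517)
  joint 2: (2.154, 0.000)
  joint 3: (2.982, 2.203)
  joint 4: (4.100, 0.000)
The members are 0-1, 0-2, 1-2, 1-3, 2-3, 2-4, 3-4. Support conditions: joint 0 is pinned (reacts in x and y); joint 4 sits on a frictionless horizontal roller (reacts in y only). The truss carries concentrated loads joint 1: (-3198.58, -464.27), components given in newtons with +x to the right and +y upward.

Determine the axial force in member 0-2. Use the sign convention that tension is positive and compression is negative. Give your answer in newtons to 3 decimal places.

-2124.717

N=5 nodes, M=7 members, R=3 reactions → 2N=10, M+R=10
member 0 (0-1): L=2.7790, (cx,cy)=(0.4239,0.9057)
member 1 (0-2): L=2.1540, (cx,cy)=(1.0000,0.0000)
member 2 (1-2): L=2.6996, (cx,cy)=(0.3615,-0.9324)
member 3 (1-3): L=1.8311, (cx,cy)=(0.9852,-0.1715)
member 4 (2-3): L=2.3535, (cx,cy)=(0.3518,0.9361)
member 5 (2-4): L=1.9460, (cx,cy)=(1.0000,0.0000)
member 6 (3-4): L=2.4705, (cx,cy)=(0.4525,-0.8917)
solve A·x = −loads:
  F[0-1] = -2533.3538 N (compression)
  F[0-2] = -2124.7170 N (compression)
  F[1-2] = +1679.7195 N (tension)
  F[1-3] = +1540.2553 N (tension)
  F[2-3] = -1673.0653 N (compression)
  F[2-4] = -928.8197 N (compression)
  F[3-4] = +2052.4189 N (tension)
  Rx@0 = +3198.5800 N
  Ry@0 = +2294.4934 N
  Ry@4 = -1830.2234 N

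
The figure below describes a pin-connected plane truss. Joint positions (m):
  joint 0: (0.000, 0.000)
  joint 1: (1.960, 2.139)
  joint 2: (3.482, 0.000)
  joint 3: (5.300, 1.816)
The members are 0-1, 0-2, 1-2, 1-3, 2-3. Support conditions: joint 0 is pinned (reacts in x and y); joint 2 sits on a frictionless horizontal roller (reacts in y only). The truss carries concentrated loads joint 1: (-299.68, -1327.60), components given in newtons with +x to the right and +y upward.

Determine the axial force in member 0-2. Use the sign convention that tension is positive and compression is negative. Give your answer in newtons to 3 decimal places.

400.747

N=4 nodes, M=5 members, R=3 reactions → 2N=8, M+R=8
member 0 (0-1): L=2.9012, (cx,cy)=(0.6756,0.7373)
member 1 (0-2): L=3.4820, (cx,cy)=(1.0000,0.0000)
member 2 (1-2): L=2.6252, (cx,cy)=(0.5798,-0.8148)
member 3 (1-3): L=3.3556, (cx,cy)=(0.9954,-0.0963)
member 4 (2-3): L=2.5696, (cx,cy)=(0.7075,0.7067)
solve A·x = −loads:
  F[0-1] = -1036.7727 N (compression)
  F[0-2] = +400.7472 N (tension)
  F[1-2] = -691.2296 N (compression)
  F[1-3] = -0.0000 N (compression)
  F[2-3] = +0.0000 N (tension)
  Rx@0 = +299.6800 N
  Ry@0 = +764.3948 N
  Ry@2 = +563.2052 N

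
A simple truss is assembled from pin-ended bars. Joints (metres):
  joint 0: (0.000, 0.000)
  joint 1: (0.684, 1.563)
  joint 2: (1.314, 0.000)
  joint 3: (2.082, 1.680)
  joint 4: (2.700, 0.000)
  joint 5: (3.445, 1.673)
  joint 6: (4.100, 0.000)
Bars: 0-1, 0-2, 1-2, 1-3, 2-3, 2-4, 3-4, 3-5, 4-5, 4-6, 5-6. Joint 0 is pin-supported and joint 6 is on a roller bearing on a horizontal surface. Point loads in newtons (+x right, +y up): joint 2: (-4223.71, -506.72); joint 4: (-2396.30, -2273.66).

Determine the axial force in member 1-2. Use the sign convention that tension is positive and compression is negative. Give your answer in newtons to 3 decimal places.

1126.067

N=7 nodes, M=11 members, R=3 reactions → 2N=14, M+R=14
member 0 (0-1): L=1.7061, (cx,cy)=(0.4009,0.9161)
member 1 (0-2): L=1.3140, (cx,cy)=(1.0000,0.0000)
member 2 (1-2): L=1.6852, (cx,cy)=(0.3738,-0.9275)
member 3 (1-3): L=1.4029, (cx,cy)=(0.9965,0.0834)
member 4 (2-3): L=1.8472, (cx,cy)=(0.4158,0.9095)
member 5 (2-4): L=1.3860, (cx,cy)=(1.0000,0.0000)
member 6 (3-4): L=1.7901, (cx,cy)=(0.3452,-0.9385)
member 7 (3-5): L=1.3630, (cx,cy)=(1.0000,-0.0051)
member 8 (4-5): L=1.8314, (cx,cy)=(0.4068,0.9135)
member 9 (4-6): L=1.4000, (cx,cy)=(1.0000,0.0000)
member 10 (5-6): L=1.7967, (cx,cy)=(0.3646,-0.9312)
solve A·x = −loads:
  F[0-1] = -1223.3090 N (compression)
  F[0-2] = -6129.5719 N (compression)
  F[1-2] = +1126.0668 N (tension)
  F[1-3] = -914.5987 N (compression)
  F[2-3] = -591.2174 N (compression)
  F[2-4] = -1239.0832 N (compression)
  F[3-4] = +661.7804 N (tension)
  F[3-5] = -1385.7077 N (compression)
  F[4-5] = +1809.0156 N (tension)
  F[4-6] = +649.7874 N (tension)
  F[5-6] = -1782.3526 N (compression)
  Rx@0 = +6620.0100 N
  Ry@0 = +1120.6941 N
  Ry@6 = +1659.6859 N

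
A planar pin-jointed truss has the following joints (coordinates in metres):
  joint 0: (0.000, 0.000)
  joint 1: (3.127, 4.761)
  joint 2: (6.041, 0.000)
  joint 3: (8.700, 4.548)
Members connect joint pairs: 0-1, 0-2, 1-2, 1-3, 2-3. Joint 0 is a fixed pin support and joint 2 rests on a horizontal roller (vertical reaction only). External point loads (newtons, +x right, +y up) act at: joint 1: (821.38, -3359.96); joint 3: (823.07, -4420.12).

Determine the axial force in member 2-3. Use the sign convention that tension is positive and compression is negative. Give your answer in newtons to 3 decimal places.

N=4 nodes, M=5 members, R=3 reactions → 2N=8, M+R=8
member 0 (0-1): L=5.6961, (cx,cy)=(0.5490,0.8358)
member 1 (0-2): L=6.0410, (cx,cy)=(1.0000,0.0000)
member 2 (1-2): L=5.5820, (cx,cy)=(0.5220,-0.8529)
member 3 (1-3): L=5.5771, (cx,cy)=(0.9993,-0.0382)
member 4 (2-3): L=5.2683, (cx,cy)=(0.5047,0.8633)
solve A·x = −loads:
  F[0-1] = +1904.4386 N (tension)
  F[0-2] = +598.9614 N (tension)
  F[1-2] = -5954.9868 N (compression)
  F[1-3] = +3335.2645 N (tension)
  F[2-3] = -4972.5759 N (compression)
  Rx@0 = -1644.4500 N
  Ry@0 = -1591.8040 N
  Ry@2 = +9371.8840 N

-4972.576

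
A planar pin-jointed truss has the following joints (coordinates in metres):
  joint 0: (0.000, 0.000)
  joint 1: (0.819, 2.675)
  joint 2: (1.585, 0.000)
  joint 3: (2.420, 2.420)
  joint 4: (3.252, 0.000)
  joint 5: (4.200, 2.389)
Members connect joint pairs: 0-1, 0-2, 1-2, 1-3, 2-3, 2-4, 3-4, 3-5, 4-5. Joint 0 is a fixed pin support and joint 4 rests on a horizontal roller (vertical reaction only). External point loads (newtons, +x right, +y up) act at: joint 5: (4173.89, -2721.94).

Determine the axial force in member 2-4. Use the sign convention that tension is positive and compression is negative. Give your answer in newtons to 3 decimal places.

N=6 nodes, M=9 members, R=3 reactions → 2N=12, M+R=12
member 0 (0-1): L=2.7976, (cx,cy)=(0.2928,0.9562)
member 1 (0-2): L=1.5850, (cx,cy)=(1.0000,0.0000)
member 2 (1-2): L=2.7825, (cx,cy)=(0.2753,-0.9614)
member 3 (1-3): L=1.6212, (cx,cy)=(0.9876,-0.1573)
member 4 (2-3): L=2.5600, (cx,cy)=(0.3262,0.9453)
member 5 (2-4): L=1.6670, (cx,cy)=(1.0000,0.0000)
member 6 (3-4): L=2.5590, (cx,cy)=(0.3251,-0.9457)
member 7 (3-5): L=1.7803, (cx,cy)=(0.9998,-0.0174)
member 8 (4-5): L=2.5702, (cx,cy)=(0.3688,0.9295)
solve A·x = −loads:
  F[0-1] = +4036.5756 N (tension)
  F[0-2] = +2992.1652 N (tension)
  F[1-2] = -4411.8605 N (compression)
  F[1-3] = +2426.4736 N (tension)
  F[2-3] = +4486.7690 N (tension)
  F[2-4] = +314.1660 N (tension)
  F[3-4] = -4177.5585 N (compression)
  F[3-5] = +5218.7375 N (tension)
  F[4-5] = -2830.6465 N (compression)
  Rx@0 = -4173.8900 N
  Ry@0 = -3859.7240 N
  Ry@4 = +6581.6640 N

314.166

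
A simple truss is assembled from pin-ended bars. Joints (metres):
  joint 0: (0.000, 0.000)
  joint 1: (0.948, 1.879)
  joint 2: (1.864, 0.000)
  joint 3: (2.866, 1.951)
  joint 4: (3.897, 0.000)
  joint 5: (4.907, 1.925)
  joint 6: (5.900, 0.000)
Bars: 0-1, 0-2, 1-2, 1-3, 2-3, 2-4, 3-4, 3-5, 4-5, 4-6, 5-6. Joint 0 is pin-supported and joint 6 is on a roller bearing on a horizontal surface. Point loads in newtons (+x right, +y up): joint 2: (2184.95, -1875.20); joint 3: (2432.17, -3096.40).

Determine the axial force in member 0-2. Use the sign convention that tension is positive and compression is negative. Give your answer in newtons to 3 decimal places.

N=7 nodes, M=11 members, R=3 reactions → 2N=14, M+R=14
member 0 (0-1): L=2.1046, (cx,cy)=(0.4504,0.8928)
member 1 (0-2): L=1.8640, (cx,cy)=(1.0000,0.0000)
member 2 (1-2): L=2.0904, (cx,cy)=(0.4382,-0.8989)
member 3 (1-3): L=1.9194, (cx,cy)=(0.9993,0.0375)
member 4 (2-3): L=2.1933, (cx,cy)=(0.4569,0.8895)
member 5 (2-4): L=2.0330, (cx,cy)=(1.0000,0.0000)
member 6 (3-4): L=2.2067, (cx,cy)=(0.4672,-0.8841)
member 7 (3-5): L=2.0412, (cx,cy)=(0.9999,-0.0127)
member 8 (4-5): L=2.1739, (cx,cy)=(0.4646,0.8855)
member 9 (4-6): L=2.0030, (cx,cy)=(1.0000,0.0000)
member 10 (5-6): L=2.1660, (cx,cy)=(0.4584,-0.8887)
solve A·x = −loads:
  F[0-1] = -2319.4105 N (compression)
  F[0-2] = +5661.8792 N (tension)
  F[1-2] = +2219.4921 N (tension)
  F[1-3] = -2018.7558 N (compression)
  F[2-3] = -134.7371 N (compression)
  F[2-4] = +4511.0600 N (tension)
  F[3-4] = -3237.7455 N (compression)
  F[3-5] = -2998.5596 N (compression)
  F[4-5] = +3232.7152 N (tension)
  F[4-6] = +1496.3694 N (tension)
  F[5-6] = -3264.0250 N (compression)
  Rx@0 = -4617.1200 N
  Ry@0 = +2070.7832 N
  Ry@6 = +2900.8168 N

5661.879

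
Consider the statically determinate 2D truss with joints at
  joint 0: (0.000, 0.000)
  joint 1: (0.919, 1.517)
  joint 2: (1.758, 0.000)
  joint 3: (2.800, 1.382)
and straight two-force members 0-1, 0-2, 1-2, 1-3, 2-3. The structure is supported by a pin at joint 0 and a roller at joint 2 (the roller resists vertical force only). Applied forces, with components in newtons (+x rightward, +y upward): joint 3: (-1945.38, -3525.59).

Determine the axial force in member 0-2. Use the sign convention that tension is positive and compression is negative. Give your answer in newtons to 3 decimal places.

N=4 nodes, M=5 members, R=3 reactions → 2N=8, M+R=8
member 0 (0-1): L=1.7737, (cx,cy)=(0.5181,0.8553)
member 1 (0-2): L=1.7580, (cx,cy)=(1.0000,0.0000)
member 2 (1-2): L=1.7336, (cx,cy)=(0.4840,-0.8751)
member 3 (1-3): L=1.8858, (cx,cy)=(0.9974,-0.0716)
member 4 (2-3): L=1.7308, (cx,cy)=(0.6020,0.7985)
solve A·x = −loads:
  F[0-1] = +655.1892 N (tension)
  F[0-2] = -2284.8593 N (compression)
  F[1-2] = -695.8392 N (compression)
  F[1-3] = +677.9887 N (tension)
  F[2-3] = -4354.6359 N (compression)
  Rx@0 = +1945.3800 N
  Ry@0 = -560.3809 N
  Ry@2 = +4085.9709 N

-2284.859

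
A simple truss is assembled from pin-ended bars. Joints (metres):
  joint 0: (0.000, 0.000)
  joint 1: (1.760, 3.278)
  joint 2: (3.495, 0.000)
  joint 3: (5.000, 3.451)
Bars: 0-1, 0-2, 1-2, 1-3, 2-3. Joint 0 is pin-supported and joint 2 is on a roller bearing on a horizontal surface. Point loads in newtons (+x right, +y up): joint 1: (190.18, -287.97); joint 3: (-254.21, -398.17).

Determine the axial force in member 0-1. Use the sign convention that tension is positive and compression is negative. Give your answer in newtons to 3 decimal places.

-50.094

N=4 nodes, M=5 members, R=3 reactions → 2N=8, M+R=8
member 0 (0-1): L=3.7206, (cx,cy)=(0.4730,0.8810)
member 1 (0-2): L=3.4950, (cx,cy)=(1.0000,0.0000)
member 2 (1-2): L=3.7088, (cx,cy)=(0.4678,-0.8838)
member 3 (1-3): L=3.2446, (cx,cy)=(0.9986,0.0533)
member 4 (2-3): L=3.7649, (cx,cy)=(0.3997,0.9166)
solve A·x = −loads:
  F[0-1] = -50.0939 N (compression)
  F[0-2] = -40.3335 N (compression)
  F[1-2] = -280.8669 N (compression)
  F[1-3] = -82.6042 N (compression)
  F[2-3] = -429.5815 N (compression)
  Rx@0 = +64.0300 N
  Ry@0 = +44.1347 N
  Ry@2 = +642.0053 N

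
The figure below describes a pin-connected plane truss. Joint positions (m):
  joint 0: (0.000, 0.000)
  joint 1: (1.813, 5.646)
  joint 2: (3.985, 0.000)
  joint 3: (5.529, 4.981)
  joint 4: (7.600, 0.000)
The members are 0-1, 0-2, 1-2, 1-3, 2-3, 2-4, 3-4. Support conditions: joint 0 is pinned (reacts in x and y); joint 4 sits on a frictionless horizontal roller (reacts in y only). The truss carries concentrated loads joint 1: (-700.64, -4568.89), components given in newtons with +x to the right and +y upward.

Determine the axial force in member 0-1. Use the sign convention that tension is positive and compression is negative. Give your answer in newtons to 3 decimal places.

-4200.612

N=5 nodes, M=7 members, R=3 reactions → 2N=10, M+R=10
member 0 (0-1): L=5.9299, (cx,cy)=(0.3057,0.9521)
member 1 (0-2): L=3.9850, (cx,cy)=(1.0000,0.0000)
member 2 (1-2): L=6.0494, (cx,cy)=(0.3590,-0.9333)
member 3 (1-3): L=3.7750, (cx,cy)=(0.9844,-0.1762)
member 4 (2-3): L=5.2148, (cx,cy)=(0.2961,0.9552)
member 5 (2-4): L=3.6150, (cx,cy)=(1.0000,0.0000)
member 6 (3-4): L=5.3944, (cx,cy)=(0.3839,-0.9234)
solve A·x = −loads:
  F[0-1] = -4200.6121 N (compression)
  F[0-2] = +583.6393 N (tension)
  F[1-2] = -535.0260 N (compression)
  F[1-3] = -397.7608 N (compression)
  F[2-3] = +522.7907 N (tension)
  F[2-4] = +236.7530 N (tension)
  F[3-4] = -616.6765 N (compression)
  Rx@0 = +700.6400 N
  Ry@0 = +3999.4710 N
  Ry@4 = +569.4190 N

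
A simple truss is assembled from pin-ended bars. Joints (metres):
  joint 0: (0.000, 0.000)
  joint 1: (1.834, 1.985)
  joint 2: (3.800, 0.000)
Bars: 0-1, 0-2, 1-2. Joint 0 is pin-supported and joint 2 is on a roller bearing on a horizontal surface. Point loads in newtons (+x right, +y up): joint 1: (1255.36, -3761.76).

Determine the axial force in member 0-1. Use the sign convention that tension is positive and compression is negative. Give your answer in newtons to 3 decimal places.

-1756.938

N=3 nodes, M=3 members, R=3 reactions → 2N=6, M+R=6
member 0 (0-1): L=2.7026, (cx,cy)=(0.6786,0.7345)
member 1 (0-2): L=3.8000, (cx,cy)=(1.0000,0.0000)
member 2 (1-2): L=2.7938, (cx,cy)=(0.7037,-0.7105)
solve A·x = −loads:
  F[0-1] = -1756.9377 N (compression)
  F[0-2] = +2447.6498 N (tension)
  F[1-2] = -3478.2662 N (compression)
  Rx@0 = -1255.3600 N
  Ry@0 = +1290.4554 N
  Ry@2 = +2471.3046 N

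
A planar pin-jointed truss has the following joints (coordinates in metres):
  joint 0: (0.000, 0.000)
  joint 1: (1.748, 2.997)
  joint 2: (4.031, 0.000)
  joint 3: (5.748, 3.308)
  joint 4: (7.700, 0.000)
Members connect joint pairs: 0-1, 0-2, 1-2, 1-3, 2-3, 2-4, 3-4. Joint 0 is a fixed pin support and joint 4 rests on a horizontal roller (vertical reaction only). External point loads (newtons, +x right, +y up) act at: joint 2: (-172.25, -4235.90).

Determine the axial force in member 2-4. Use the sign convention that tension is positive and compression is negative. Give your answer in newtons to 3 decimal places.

N=5 nodes, M=7 members, R=3 reactions → 2N=10, M+R=10
member 0 (0-1): L=3.4695, (cx,cy)=(0.5038,0.8638)
member 1 (0-2): L=4.0310, (cx,cy)=(1.0000,0.0000)
member 2 (1-2): L=3.7675, (cx,cy)=(0.6060,-0.7955)
member 3 (1-3): L=4.0121, (cx,cy)=(0.9970,0.0775)
member 4 (2-3): L=3.7271, (cx,cy)=(0.4607,0.8876)
member 5 (2-4): L=3.6690, (cx,cy)=(1.0000,0.0000)
member 6 (3-4): L=3.8410, (cx,cy)=(0.5082,-0.8612)
solve A·x = −loads:
  F[0-1] = -2336.5998 N (compression)
  F[0-2] = +1004.9693 N (tension)
  F[1-2] = +2286.7887 N (tension)
  F[1-3] = -2570.6824 N (compression)
  F[2-3] = +2722.9489 N (tension)
  F[2-4] = +1308.5252 N (tension)
  F[3-4] = -2574.8084 N (compression)
  Rx@0 = +172.2500 N
  Ry@0 = +2018.3788 N
  Ry@4 = +2217.5212 N

1308.525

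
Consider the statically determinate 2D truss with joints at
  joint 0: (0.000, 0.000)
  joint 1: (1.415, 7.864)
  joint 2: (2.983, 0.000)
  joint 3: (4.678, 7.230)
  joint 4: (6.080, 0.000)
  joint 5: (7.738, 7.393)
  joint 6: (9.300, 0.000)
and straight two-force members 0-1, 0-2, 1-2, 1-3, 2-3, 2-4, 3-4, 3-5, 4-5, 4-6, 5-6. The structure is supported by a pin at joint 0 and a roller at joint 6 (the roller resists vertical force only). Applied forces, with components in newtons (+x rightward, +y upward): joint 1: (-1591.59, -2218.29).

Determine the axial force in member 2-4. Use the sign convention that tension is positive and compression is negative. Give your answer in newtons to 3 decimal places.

-644.600

N=7 nodes, M=11 members, R=3 reactions → 2N=14, M+R=14
member 0 (0-1): L=7.9903, (cx,cy)=(0.1771,0.9842)
member 1 (0-2): L=2.9830, (cx,cy)=(1.0000,0.0000)
member 2 (1-2): L=8.0188, (cx,cy)=(0.1955,-0.9807)
member 3 (1-3): L=3.3240, (cx,cy)=(0.9816,-0.1907)
member 4 (2-3): L=7.4260, (cx,cy)=(0.2283,0.9736)
member 5 (2-4): L=3.0970, (cx,cy)=(1.0000,0.0000)
member 6 (3-4): L=7.3647, (cx,cy)=(0.1904,-0.9817)
member 7 (3-5): L=3.0643, (cx,cy)=(0.9986,0.0532)
member 8 (4-5): L=7.5766, (cx,cy)=(0.2188,0.9758)
member 9 (4-6): L=3.2200, (cx,cy)=(1.0000,0.0000)
member 10 (5-6): L=7.5562, (cx,cy)=(0.2067,-0.9784)
solve A·x = −loads:
  F[0-1] = -3278.4274 N (compression)
  F[0-2] = -1011.0134 N (compression)
  F[1-2] = +861.2277 N (tension)
  F[1-3] = +858.3664 N (tension)
  F[2-3] = -867.5023 N (compression)
  F[2-4] = -644.6001 N (compression)
  F[3-4] = +1051.2213 N (tension)
  F[3-5] = +445.1113 N (tension)
  F[4-5] = -1057.6314 N (compression)
  F[4-6] = -213.0390 N (compression)
  F[5-6] = +1030.5806 N (tension)
  Rx@0 = +1591.5900 N
  Ry@0 = +3226.6108 N
  Ry@6 = -1008.3208 N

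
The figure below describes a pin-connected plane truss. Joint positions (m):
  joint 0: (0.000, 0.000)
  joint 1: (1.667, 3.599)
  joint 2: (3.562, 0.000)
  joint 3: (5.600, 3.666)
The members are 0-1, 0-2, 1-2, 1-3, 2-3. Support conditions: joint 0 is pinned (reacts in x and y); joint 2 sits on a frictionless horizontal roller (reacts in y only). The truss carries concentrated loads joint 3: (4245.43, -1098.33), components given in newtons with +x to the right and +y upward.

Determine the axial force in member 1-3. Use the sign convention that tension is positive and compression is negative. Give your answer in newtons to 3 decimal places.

4903.152

N=4 nodes, M=5 members, R=3 reactions → 2N=8, M+R=8
member 0 (0-1): L=3.9663, (cx,cy)=(0.4203,0.9074)
member 1 (0-2): L=3.5620, (cx,cy)=(1.0000,0.0000)
member 2 (1-2): L=4.0674, (cx,cy)=(0.4659,-0.8848)
member 3 (1-3): L=3.9336, (cx,cy)=(0.9999,0.0170)
member 4 (2-3): L=4.1944, (cx,cy)=(0.4859,0.8740)
solve A·x = −loads:
  F[0-1] = +5507.8767 N (tension)
  F[0-2] = +1930.5306 N (tension)
  F[1-2] = -5553.8734 N (compression)
  F[1-3] = +4903.1516 N (tension)
  F[2-3] = -1352.1906 N (compression)
  Rx@0 = -4245.4300 N
  Ry@0 = -4997.7942 N
  Ry@2 = +6096.1242 N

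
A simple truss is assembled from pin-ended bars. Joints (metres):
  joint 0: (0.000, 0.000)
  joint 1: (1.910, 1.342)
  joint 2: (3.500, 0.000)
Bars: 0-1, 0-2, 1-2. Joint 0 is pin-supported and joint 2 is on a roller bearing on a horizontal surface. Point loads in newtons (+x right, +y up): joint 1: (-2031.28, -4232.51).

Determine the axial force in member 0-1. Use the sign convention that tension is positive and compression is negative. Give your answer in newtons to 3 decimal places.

N=3 nodes, M=3 members, R=3 reactions → 2N=6, M+R=6
member 0 (0-1): L=2.3343, (cx,cy)=(0.8182,0.5749)
member 1 (0-2): L=3.5000, (cx,cy)=(1.0000,0.0000)
member 2 (1-2): L=2.0806, (cx,cy)=(0.7642,-0.6450)
solve A·x = −loads:
  F[0-1] = -4699.2943 N (compression)
  F[0-2] = +1813.7971 N (tension)
  F[1-2] = -2373.4964 N (compression)
  Rx@0 = +2031.2800 N
  Ry@0 = +2701.6196 N
  Ry@2 = +1530.8904 N

-4699.294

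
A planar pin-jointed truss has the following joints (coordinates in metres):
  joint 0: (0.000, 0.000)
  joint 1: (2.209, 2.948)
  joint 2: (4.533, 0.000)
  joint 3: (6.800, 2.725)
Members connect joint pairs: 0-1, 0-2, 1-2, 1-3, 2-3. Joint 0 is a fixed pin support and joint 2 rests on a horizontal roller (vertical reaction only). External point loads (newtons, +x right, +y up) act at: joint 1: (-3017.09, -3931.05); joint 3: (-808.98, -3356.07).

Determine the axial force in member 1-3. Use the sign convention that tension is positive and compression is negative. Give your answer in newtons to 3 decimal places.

N=4 nodes, M=5 members, R=3 reactions → 2N=8, M+R=8
member 0 (0-1): L=3.6838, (cx,cy)=(0.5997,0.8003)
member 1 (0-2): L=4.5330, (cx,cy)=(1.0000,0.0000)
member 2 (1-2): L=3.7539, (cx,cy)=(0.6191,-0.7853)
member 3 (1-3): L=4.5964, (cx,cy)=(0.9988,-0.0485)
member 4 (2-3): L=3.5447, (cx,cy)=(0.6395,0.7688)
solve A·x = −loads:
  F[0-1] = -3480.6670 N (compression)
  F[0-2] = -1738.8794 N (compression)
  F[1-2] = -1576.6720 N (compression)
  F[1-3] = +1908.2506 N (tension)
  F[2-3] = -4245.1733 N (compression)
  Rx@0 = +3826.0700 N
  Ry@0 = +2785.4404 N
  Ry@2 = +4501.6796 N

1908.251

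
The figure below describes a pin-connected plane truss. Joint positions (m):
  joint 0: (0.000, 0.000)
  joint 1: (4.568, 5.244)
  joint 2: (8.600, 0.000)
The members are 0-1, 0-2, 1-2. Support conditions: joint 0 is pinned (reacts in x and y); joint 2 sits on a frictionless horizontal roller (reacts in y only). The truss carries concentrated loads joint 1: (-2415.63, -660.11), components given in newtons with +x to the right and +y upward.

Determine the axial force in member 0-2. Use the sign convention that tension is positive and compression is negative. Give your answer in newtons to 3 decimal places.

N=3 nodes, M=3 members, R=3 reactions → 2N=6, M+R=6
member 0 (0-1): L=6.9546, (cx,cy)=(0.6568,0.7540)
member 1 (0-2): L=8.6000, (cx,cy)=(1.0000,0.0000)
member 2 (1-2): L=6.6149, (cx,cy)=(0.6095,-0.7928)
solve A·x = −loads:
  F[0-1] = -2363.8891 N (compression)
  F[0-2] = -862.9485 N (compression)
  F[1-2] = +1415.7479 N (tension)
  Rx@0 = +2415.6300 N
  Ry@0 = +1782.4567 N
  Ry@2 = -1122.3467 N

-862.948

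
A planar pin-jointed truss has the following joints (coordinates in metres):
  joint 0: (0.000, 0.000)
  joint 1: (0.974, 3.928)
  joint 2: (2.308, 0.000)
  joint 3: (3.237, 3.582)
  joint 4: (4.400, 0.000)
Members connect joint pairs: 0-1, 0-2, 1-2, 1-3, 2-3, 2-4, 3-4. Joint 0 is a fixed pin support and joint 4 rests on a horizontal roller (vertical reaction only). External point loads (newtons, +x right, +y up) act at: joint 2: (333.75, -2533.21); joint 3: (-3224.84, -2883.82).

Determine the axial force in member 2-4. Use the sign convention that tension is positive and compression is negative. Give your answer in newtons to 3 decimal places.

267.875

N=5 nodes, M=7 members, R=3 reactions → 2N=10, M+R=10
member 0 (0-1): L=4.0470, (cx,cy)=(0.2407,0.9706)
member 1 (0-2): L=2.3080, (cx,cy)=(1.0000,0.0000)
member 2 (1-2): L=4.1483, (cx,cy)=(0.3216,-0.9469)
member 3 (1-3): L=2.2893, (cx,cy)=(0.9885,-0.1511)
member 4 (2-3): L=3.7005, (cx,cy)=(0.2510,0.9680)
member 5 (2-4): L=2.0920, (cx,cy)=(1.0000,0.0000)
member 6 (3-4): L=3.7661, (cx,cy)=(0.3088,-0.9511)
solve A·x = −loads:
  F[0-1] = -4731.0504 N (compression)
  F[0-2] = -1752.4460 N (compression)
  F[1-2] = +5309.1064 N (tension)
  F[1-3] = -2878.9879 N (compression)
  F[2-3] = -2576.4093 N (compression)
  F[2-4] = +267.8747 N (tension)
  F[3-4] = -867.4421 N (compression)
  Rx@0 = +2891.0900 N
  Ry@0 = +4591.9852 N
  Ry@4 = +825.0448 N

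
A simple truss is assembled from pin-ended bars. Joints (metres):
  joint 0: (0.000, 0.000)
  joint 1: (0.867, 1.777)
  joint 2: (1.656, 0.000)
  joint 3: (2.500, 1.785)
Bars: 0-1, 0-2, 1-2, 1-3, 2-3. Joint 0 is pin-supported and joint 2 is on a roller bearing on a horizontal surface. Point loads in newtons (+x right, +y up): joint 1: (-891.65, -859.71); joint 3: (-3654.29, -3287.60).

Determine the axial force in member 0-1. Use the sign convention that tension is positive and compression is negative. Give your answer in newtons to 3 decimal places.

N=4 nodes, M=5 members, R=3 reactions → 2N=8, M+R=8
member 0 (0-1): L=1.9772, (cx,cy)=(0.4385,0.8987)
member 1 (0-2): L=1.6560, (cx,cy)=(1.0000,0.0000)
member 2 (1-2): L=1.9443, (cx,cy)=(0.4058,-0.9140)
member 3 (1-3): L=1.6330, (cx,cy)=(1.0000,0.0049)
member 4 (2-3): L=1.9745, (cx,cy)=(0.4275,0.9040)
solve A·x = −loads:
  F[0-1] = -4038.7889 N (compression)
  F[0-2] = -2774.9578 N (compression)
  F[1-2] = +3019.5829 N (tension)
  F[1-3] = -2104.7174 N (compression)
  F[2-3] = -3625.1728 N (compression)
  Rx@0 = +4545.9400 N
  Ry@0 = +3629.7986 N
  Ry@2 = +517.5114 N

-4038.789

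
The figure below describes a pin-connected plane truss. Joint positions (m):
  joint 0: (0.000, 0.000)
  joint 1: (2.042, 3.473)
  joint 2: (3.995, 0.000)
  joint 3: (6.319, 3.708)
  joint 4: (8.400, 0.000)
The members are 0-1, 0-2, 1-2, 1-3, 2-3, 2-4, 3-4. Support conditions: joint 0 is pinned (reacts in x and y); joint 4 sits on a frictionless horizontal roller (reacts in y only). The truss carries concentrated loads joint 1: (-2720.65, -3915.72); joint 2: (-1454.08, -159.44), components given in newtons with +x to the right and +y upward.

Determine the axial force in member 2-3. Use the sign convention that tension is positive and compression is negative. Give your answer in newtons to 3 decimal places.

-122.389

N=5 nodes, M=7 members, R=3 reactions → 2N=10, M+R=10
member 0 (0-1): L=4.0288, (cx,cy)=(0.5068,0.8620)
member 1 (0-2): L=3.9950, (cx,cy)=(1.0000,0.0000)
member 2 (1-2): L=3.9845, (cx,cy)=(0.4902,-0.8716)
member 3 (1-3): L=4.2835, (cx,cy)=(0.9985,0.0549)
member 4 (2-3): L=4.3761, (cx,cy)=(0.5311,0.8473)
member 5 (2-4): L=4.4050, (cx,cy)=(1.0000,0.0000)
member 6 (3-4): L=4.2520, (cx,cy)=(0.4894,-0.8721)
solve A·x = −loads:
  F[0-1] = -4840.0485 N (compression)
  F[0-2] = -1721.5681 N (compression)
  F[1-2] = +301.8968 N (tension)
  F[1-3] = +119.6924 N (tension)
  F[2-3] = -122.3892 N (compression)
  F[2-4] = -54.5154 N (compression)
  F[3-4] = +111.3894 N (tension)
  Rx@0 = +4174.7300 N
  Ry@0 = +4172.2974 N
  Ry@4 = -97.1374 N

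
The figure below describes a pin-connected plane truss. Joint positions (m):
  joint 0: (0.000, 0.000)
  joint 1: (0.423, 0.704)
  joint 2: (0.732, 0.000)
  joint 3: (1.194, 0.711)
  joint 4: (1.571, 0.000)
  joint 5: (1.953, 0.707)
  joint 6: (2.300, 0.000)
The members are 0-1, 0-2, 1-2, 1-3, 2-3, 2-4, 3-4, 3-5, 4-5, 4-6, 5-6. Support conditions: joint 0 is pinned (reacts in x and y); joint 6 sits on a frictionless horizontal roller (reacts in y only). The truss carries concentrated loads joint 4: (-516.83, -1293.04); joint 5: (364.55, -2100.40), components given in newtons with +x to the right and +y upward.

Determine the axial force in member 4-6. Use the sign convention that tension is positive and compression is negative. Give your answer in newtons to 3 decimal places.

N=7 nodes, M=11 members, R=3 reactions → 2N=14, M+R=14
member 0 (0-1): L=0.8213, (cx,cy)=(0.5150,0.8572)
member 1 (0-2): L=0.7320, (cx,cy)=(1.0000,0.0000)
member 2 (1-2): L=0.7688, (cx,cy)=(0.4019,-0.9157)
member 3 (1-3): L=0.7710, (cx,cy)=(1.0000,0.0091)
member 4 (2-3): L=0.8479, (cx,cy)=(0.5449,0.8385)
member 5 (2-4): L=0.8390, (cx,cy)=(1.0000,0.0000)
member 6 (3-4): L=0.8048, (cx,cy)=(0.4685,-0.8835)
member 7 (3-5): L=0.7590, (cx,cy)=(1.0000,-0.0053)
member 8 (4-5): L=0.8036, (cx,cy)=(0.4754,0.8798)
member 9 (4-6): L=0.7290, (cx,cy)=(1.0000,0.0000)
member 10 (5-6): L=0.7876, (cx,cy)=(0.4406,-0.8977)
solve A·x = −loads:
  F[0-1] = -717.0854 N (compression)
  F[0-2] = +217.0425 N (tension)
  F[1-2] = +664.9544 N (tension)
  F[1-3] = -636.6008 N (compression)
  F[2-3] = -726.1385 N (compression)
  F[2-4] = +879.9412 N (tension)
  F[3-4] = +703.8508 N (tension)
  F[3-5] = -1361.9651 N (compression)
  F[4-5] = +762.9063 N (tension)
  F[4-6] = +1363.8404 N (tension)
  F[5-6] = -3095.4248 N (compression)
  Rx@0 = +152.2800 N
  Ry@0 = +614.6644 N
  Ry@6 = +2778.7756 N

1363.840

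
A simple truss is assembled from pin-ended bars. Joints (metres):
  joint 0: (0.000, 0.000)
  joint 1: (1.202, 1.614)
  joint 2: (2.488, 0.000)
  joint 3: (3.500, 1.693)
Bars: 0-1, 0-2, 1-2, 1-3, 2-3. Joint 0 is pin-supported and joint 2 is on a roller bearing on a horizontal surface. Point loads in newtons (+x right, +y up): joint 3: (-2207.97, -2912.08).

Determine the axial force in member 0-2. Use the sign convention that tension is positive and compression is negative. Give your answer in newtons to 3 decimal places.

-1971.179

N=4 nodes, M=5 members, R=3 reactions → 2N=8, M+R=8
member 0 (0-1): L=2.0124, (cx,cy)=(0.5973,0.8020)
member 1 (0-2): L=2.4880, (cx,cy)=(1.0000,0.0000)
member 2 (1-2): L=2.0637, (cx,cy)=(0.6232,-0.7821)
member 3 (1-3): L=2.2994, (cx,cy)=(0.9994,0.0344)
member 4 (2-3): L=1.9724, (cx,cy)=(0.5131,0.8583)
solve A·x = −loads:
  F[0-1] = -396.4394 N (compression)
  F[0-2] = -1971.1794 N (compression)
  F[1-2] = +385.5703 N (tension)
  F[1-3] = -477.3435 N (compression)
  F[2-3] = -3373.5745 N (compression)
  Rx@0 = +2207.9700 N
  Ry@0 = +317.9535 N
  Ry@2 = +2594.1265 N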